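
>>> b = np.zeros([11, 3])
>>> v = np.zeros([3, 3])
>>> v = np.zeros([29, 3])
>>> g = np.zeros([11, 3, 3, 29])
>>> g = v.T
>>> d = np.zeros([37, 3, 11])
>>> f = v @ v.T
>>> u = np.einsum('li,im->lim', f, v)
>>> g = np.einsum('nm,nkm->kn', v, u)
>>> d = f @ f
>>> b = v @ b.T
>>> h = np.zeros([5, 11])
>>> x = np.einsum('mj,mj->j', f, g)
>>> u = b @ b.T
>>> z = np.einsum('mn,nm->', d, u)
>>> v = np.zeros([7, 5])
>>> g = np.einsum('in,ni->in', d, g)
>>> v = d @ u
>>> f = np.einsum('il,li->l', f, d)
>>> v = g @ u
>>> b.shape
(29, 11)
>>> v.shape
(29, 29)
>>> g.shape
(29, 29)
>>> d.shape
(29, 29)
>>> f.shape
(29,)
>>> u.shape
(29, 29)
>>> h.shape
(5, 11)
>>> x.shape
(29,)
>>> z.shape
()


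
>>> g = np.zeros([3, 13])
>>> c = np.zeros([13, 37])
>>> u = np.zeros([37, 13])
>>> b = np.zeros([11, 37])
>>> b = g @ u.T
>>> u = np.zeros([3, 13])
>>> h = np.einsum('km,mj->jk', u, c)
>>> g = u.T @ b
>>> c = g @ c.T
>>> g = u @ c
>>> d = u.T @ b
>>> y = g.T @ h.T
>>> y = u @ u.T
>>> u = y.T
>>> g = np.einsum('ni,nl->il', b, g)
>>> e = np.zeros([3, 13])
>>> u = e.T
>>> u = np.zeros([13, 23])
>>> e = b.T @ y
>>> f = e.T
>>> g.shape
(37, 13)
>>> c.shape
(13, 13)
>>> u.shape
(13, 23)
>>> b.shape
(3, 37)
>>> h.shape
(37, 3)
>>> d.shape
(13, 37)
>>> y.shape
(3, 3)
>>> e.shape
(37, 3)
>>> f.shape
(3, 37)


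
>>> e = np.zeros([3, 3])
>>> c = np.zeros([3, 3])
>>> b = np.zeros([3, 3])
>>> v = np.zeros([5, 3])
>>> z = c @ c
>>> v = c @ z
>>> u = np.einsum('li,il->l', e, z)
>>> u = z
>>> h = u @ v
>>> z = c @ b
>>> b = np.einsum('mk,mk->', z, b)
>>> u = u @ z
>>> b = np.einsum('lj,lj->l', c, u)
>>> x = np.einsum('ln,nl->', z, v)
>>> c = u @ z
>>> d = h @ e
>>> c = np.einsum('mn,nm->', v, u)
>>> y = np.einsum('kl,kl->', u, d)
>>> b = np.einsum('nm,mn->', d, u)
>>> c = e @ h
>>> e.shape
(3, 3)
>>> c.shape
(3, 3)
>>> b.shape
()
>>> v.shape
(3, 3)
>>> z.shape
(3, 3)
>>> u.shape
(3, 3)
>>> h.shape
(3, 3)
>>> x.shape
()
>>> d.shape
(3, 3)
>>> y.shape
()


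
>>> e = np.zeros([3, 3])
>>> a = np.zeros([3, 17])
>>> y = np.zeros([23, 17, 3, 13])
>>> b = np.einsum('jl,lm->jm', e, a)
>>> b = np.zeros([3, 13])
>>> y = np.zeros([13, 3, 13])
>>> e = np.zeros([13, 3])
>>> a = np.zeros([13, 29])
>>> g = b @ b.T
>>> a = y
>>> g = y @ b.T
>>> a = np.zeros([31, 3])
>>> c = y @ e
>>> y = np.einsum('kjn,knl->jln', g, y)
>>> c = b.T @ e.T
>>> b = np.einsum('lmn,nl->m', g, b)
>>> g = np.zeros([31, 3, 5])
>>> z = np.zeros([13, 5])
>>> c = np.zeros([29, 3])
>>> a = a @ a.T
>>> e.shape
(13, 3)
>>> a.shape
(31, 31)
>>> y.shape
(3, 13, 3)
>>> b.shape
(3,)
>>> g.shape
(31, 3, 5)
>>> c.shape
(29, 3)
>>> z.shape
(13, 5)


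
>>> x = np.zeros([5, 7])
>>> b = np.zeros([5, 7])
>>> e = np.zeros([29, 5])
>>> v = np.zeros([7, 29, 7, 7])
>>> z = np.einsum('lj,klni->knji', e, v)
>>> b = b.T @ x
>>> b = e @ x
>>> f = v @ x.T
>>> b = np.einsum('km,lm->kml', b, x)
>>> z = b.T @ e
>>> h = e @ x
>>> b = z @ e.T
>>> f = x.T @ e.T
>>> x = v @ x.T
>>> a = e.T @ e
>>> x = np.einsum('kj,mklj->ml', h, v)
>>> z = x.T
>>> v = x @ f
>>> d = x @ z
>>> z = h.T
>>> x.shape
(7, 7)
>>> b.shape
(5, 7, 29)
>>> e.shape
(29, 5)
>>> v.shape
(7, 29)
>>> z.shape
(7, 29)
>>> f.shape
(7, 29)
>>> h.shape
(29, 7)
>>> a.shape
(5, 5)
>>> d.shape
(7, 7)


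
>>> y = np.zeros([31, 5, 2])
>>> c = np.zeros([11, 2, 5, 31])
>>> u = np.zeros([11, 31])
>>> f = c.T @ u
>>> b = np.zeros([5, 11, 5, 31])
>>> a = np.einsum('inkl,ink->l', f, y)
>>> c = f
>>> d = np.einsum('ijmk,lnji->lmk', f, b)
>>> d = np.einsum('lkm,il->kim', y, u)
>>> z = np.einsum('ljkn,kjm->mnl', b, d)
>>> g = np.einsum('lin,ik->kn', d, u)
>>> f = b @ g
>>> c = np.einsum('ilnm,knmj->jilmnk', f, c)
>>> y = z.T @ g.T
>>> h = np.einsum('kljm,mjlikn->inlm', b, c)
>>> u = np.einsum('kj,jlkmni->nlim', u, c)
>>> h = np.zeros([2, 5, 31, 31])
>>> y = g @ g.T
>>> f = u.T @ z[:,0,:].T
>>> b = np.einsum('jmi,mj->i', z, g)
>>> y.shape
(31, 31)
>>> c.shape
(31, 5, 11, 2, 5, 31)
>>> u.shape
(5, 5, 31, 2)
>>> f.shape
(2, 31, 5, 2)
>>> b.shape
(5,)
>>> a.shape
(31,)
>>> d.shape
(5, 11, 2)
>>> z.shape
(2, 31, 5)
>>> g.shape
(31, 2)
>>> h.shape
(2, 5, 31, 31)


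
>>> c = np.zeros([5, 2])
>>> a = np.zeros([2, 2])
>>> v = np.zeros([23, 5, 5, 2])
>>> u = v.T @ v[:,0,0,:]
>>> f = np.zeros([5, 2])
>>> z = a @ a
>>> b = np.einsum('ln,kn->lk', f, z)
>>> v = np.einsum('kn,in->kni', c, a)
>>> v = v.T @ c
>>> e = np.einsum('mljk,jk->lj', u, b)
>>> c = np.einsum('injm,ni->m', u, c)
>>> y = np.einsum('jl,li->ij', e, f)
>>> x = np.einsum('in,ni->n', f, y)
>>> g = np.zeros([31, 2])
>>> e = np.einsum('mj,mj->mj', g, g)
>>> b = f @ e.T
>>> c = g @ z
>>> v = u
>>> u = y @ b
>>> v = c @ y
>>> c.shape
(31, 2)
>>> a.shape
(2, 2)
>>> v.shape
(31, 5)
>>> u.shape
(2, 31)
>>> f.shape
(5, 2)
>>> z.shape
(2, 2)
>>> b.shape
(5, 31)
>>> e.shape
(31, 2)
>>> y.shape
(2, 5)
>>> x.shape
(2,)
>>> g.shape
(31, 2)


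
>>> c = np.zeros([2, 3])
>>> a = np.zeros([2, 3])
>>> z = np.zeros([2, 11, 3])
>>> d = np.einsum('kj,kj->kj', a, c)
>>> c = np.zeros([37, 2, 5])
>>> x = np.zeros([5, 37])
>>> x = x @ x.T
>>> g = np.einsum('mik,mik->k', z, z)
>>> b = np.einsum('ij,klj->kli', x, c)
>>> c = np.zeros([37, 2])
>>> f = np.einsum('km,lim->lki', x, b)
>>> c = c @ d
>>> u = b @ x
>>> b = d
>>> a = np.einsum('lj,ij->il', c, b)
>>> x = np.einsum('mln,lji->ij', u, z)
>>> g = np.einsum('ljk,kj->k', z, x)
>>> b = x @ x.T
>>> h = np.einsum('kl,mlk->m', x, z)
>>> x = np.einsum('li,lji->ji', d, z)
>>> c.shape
(37, 3)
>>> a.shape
(2, 37)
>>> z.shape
(2, 11, 3)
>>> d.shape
(2, 3)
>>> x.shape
(11, 3)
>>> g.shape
(3,)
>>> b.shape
(3, 3)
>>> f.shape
(37, 5, 2)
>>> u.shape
(37, 2, 5)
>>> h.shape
(2,)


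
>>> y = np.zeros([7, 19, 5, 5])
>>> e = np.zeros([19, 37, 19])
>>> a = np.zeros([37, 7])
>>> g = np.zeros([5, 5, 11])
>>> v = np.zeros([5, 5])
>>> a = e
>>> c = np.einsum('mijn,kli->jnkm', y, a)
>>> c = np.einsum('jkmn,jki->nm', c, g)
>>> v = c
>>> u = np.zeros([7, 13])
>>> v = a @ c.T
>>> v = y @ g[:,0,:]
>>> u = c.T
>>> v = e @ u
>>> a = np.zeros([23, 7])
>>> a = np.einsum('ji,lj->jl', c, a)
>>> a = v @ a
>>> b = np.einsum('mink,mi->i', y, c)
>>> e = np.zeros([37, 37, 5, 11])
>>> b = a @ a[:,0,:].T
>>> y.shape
(7, 19, 5, 5)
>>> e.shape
(37, 37, 5, 11)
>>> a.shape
(19, 37, 23)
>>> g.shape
(5, 5, 11)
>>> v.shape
(19, 37, 7)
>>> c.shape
(7, 19)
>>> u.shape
(19, 7)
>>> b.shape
(19, 37, 19)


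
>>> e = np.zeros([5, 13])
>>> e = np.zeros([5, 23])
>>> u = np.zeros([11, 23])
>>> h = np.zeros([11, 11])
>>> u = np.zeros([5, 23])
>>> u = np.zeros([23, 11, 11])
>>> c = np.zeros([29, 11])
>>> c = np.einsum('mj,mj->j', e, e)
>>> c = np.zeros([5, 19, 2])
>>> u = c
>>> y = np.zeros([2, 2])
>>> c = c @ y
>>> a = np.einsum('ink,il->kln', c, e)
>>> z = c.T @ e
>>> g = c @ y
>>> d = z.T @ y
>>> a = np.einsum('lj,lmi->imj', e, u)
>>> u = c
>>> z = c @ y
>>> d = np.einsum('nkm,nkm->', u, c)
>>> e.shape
(5, 23)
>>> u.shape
(5, 19, 2)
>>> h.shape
(11, 11)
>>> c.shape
(5, 19, 2)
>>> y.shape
(2, 2)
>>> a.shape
(2, 19, 23)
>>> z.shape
(5, 19, 2)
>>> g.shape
(5, 19, 2)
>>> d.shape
()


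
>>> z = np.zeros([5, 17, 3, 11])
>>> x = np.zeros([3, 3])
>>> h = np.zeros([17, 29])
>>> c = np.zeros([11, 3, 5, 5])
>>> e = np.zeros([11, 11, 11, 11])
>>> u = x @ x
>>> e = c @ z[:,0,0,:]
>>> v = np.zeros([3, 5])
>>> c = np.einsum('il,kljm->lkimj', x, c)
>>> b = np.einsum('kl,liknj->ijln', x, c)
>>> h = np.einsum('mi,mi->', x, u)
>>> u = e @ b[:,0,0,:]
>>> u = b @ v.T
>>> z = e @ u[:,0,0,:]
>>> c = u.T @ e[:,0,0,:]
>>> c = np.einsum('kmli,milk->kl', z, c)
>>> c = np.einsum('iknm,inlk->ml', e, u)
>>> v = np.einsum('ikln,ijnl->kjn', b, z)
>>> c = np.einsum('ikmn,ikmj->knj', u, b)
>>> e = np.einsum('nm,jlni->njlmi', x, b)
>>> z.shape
(11, 3, 5, 3)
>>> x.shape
(3, 3)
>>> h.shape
()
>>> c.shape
(5, 3, 5)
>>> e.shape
(3, 11, 5, 3, 5)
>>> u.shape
(11, 5, 3, 3)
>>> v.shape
(5, 3, 5)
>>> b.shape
(11, 5, 3, 5)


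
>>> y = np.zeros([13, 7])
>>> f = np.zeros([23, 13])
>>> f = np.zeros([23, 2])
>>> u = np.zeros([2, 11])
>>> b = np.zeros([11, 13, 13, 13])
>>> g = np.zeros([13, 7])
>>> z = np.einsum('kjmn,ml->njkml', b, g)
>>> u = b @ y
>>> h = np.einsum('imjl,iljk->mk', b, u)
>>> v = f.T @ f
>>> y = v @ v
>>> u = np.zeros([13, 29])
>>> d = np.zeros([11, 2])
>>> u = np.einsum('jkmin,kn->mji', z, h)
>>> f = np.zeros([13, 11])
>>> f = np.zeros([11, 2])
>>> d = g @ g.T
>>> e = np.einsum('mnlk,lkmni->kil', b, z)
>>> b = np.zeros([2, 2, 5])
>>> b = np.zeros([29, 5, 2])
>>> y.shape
(2, 2)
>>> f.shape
(11, 2)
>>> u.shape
(11, 13, 13)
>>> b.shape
(29, 5, 2)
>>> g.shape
(13, 7)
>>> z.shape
(13, 13, 11, 13, 7)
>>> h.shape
(13, 7)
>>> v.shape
(2, 2)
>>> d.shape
(13, 13)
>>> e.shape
(13, 7, 13)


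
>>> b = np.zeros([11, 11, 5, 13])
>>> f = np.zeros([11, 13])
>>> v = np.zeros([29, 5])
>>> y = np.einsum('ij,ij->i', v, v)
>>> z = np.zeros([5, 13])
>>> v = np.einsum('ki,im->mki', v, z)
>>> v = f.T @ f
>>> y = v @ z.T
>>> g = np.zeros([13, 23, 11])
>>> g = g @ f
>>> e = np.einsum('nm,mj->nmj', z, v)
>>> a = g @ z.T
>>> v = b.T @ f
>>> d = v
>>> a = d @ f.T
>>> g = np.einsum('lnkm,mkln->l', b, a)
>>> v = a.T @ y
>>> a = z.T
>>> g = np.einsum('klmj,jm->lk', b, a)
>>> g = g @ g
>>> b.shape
(11, 11, 5, 13)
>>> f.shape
(11, 13)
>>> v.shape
(11, 11, 5, 5)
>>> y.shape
(13, 5)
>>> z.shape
(5, 13)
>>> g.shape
(11, 11)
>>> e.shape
(5, 13, 13)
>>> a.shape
(13, 5)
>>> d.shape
(13, 5, 11, 13)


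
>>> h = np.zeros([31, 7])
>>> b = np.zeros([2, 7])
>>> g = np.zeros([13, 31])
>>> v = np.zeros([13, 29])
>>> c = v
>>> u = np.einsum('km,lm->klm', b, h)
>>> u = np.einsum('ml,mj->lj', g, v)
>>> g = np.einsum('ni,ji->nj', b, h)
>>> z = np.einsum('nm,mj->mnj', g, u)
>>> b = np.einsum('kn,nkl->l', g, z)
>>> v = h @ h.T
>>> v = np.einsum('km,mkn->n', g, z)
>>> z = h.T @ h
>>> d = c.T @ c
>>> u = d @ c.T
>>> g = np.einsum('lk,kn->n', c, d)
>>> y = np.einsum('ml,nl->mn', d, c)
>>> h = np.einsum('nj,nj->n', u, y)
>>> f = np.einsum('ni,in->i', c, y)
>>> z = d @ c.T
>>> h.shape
(29,)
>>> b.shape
(29,)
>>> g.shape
(29,)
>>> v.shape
(29,)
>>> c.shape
(13, 29)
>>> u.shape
(29, 13)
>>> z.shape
(29, 13)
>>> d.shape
(29, 29)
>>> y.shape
(29, 13)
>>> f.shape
(29,)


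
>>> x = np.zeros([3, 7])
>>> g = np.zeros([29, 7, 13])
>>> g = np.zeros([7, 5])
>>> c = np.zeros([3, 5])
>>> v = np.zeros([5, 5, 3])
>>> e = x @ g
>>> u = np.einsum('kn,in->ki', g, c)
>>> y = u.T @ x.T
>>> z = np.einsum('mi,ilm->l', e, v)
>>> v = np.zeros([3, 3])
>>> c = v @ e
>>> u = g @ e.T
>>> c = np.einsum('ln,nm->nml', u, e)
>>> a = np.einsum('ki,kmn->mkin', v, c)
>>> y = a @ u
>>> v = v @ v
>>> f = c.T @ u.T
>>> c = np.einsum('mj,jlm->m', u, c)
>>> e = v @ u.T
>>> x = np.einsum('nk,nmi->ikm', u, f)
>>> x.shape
(7, 3, 5)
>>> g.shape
(7, 5)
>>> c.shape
(7,)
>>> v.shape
(3, 3)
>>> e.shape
(3, 7)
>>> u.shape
(7, 3)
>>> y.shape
(5, 3, 3, 3)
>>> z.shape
(5,)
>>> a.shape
(5, 3, 3, 7)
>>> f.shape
(7, 5, 7)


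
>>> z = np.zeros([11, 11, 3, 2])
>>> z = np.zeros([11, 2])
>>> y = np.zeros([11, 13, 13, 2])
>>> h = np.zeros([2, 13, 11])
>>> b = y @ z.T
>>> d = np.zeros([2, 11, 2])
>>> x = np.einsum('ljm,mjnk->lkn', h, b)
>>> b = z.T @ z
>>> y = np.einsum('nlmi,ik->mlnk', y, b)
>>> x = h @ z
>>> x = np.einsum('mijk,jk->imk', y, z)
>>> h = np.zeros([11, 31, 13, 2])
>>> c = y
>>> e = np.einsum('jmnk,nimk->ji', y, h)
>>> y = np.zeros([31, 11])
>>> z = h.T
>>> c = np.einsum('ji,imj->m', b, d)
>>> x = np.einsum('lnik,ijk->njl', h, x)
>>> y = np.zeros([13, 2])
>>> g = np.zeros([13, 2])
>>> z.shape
(2, 13, 31, 11)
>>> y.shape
(13, 2)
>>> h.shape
(11, 31, 13, 2)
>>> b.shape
(2, 2)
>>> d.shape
(2, 11, 2)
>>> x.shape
(31, 13, 11)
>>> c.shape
(11,)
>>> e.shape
(13, 31)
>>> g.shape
(13, 2)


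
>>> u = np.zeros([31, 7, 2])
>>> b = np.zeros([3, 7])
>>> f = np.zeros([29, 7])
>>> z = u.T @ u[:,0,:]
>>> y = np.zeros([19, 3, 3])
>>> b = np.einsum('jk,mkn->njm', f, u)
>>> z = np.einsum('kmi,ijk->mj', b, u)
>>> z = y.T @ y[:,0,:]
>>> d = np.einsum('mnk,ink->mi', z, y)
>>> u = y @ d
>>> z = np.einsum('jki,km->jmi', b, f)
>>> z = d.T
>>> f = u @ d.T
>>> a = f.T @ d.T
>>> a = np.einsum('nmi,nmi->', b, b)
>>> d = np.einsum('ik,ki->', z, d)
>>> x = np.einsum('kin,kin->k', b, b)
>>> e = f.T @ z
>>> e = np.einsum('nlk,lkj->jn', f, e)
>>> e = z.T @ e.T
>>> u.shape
(19, 3, 19)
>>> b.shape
(2, 29, 31)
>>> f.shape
(19, 3, 3)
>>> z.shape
(19, 3)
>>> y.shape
(19, 3, 3)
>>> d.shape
()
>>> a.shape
()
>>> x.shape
(2,)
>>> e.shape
(3, 3)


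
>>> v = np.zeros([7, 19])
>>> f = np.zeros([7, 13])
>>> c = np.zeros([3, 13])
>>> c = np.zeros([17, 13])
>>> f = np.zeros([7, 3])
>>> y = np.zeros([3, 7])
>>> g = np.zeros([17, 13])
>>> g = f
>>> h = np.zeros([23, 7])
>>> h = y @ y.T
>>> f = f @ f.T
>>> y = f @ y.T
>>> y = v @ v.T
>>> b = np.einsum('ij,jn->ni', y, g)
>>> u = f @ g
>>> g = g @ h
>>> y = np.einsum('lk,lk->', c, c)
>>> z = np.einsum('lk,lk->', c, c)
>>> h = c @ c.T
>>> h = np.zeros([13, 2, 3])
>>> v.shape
(7, 19)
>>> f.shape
(7, 7)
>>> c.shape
(17, 13)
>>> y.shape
()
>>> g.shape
(7, 3)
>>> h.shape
(13, 2, 3)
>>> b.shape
(3, 7)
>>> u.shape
(7, 3)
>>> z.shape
()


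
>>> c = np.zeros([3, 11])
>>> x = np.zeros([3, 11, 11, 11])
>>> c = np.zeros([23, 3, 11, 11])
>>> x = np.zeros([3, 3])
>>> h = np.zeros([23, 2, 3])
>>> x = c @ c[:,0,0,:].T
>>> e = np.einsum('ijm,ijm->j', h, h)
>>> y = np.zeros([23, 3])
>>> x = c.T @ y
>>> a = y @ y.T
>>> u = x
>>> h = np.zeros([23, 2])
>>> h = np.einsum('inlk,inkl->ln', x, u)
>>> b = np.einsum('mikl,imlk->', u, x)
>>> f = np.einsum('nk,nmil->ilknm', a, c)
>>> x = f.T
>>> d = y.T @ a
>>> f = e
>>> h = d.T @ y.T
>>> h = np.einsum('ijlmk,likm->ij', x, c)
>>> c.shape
(23, 3, 11, 11)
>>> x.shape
(3, 23, 23, 11, 11)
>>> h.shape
(3, 23)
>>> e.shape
(2,)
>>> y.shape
(23, 3)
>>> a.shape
(23, 23)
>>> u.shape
(11, 11, 3, 3)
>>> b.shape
()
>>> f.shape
(2,)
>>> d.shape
(3, 23)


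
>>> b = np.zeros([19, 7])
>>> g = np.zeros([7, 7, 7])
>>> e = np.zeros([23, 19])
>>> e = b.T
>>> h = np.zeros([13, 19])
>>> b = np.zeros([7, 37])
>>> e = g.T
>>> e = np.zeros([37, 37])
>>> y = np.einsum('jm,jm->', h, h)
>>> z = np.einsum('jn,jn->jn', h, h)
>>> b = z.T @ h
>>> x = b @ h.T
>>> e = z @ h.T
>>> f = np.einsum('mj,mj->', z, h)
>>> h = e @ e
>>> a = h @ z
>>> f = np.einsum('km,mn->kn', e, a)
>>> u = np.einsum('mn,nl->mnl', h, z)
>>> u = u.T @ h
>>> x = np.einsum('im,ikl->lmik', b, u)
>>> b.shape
(19, 19)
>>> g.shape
(7, 7, 7)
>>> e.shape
(13, 13)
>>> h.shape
(13, 13)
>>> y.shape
()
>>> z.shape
(13, 19)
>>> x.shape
(13, 19, 19, 13)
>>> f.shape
(13, 19)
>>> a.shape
(13, 19)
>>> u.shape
(19, 13, 13)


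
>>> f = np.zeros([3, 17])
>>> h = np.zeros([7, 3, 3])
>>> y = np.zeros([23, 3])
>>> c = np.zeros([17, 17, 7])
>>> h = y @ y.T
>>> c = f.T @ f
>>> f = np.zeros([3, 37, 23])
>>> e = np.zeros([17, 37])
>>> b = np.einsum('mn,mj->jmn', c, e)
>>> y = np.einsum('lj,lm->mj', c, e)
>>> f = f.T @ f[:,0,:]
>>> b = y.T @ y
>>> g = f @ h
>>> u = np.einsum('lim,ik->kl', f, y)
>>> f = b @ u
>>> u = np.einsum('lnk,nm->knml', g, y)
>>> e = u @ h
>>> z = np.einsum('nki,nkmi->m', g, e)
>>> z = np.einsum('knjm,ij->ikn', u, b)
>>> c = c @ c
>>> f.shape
(17, 23)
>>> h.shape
(23, 23)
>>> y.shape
(37, 17)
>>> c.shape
(17, 17)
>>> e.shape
(23, 37, 17, 23)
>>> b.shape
(17, 17)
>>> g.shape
(23, 37, 23)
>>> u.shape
(23, 37, 17, 23)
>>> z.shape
(17, 23, 37)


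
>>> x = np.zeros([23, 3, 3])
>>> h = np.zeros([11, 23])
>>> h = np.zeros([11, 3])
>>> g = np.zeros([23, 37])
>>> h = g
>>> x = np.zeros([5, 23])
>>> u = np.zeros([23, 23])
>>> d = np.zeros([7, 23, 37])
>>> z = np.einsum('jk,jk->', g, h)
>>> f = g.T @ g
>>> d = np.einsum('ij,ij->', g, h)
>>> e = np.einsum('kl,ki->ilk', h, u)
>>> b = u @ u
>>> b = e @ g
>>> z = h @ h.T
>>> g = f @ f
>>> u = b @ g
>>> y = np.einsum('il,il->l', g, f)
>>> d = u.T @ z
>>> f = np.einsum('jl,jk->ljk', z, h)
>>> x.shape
(5, 23)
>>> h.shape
(23, 37)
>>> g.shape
(37, 37)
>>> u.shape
(23, 37, 37)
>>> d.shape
(37, 37, 23)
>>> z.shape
(23, 23)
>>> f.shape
(23, 23, 37)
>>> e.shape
(23, 37, 23)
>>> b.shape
(23, 37, 37)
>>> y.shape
(37,)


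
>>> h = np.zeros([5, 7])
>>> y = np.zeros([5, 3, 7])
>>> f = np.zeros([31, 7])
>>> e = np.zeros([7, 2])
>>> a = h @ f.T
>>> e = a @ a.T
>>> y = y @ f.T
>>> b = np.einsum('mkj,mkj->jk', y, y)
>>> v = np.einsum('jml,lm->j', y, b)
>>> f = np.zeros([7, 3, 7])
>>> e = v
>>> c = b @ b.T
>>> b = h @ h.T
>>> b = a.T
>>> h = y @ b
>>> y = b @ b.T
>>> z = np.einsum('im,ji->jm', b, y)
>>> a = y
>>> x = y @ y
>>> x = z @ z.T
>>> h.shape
(5, 3, 5)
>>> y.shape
(31, 31)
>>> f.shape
(7, 3, 7)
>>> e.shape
(5,)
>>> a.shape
(31, 31)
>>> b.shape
(31, 5)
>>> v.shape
(5,)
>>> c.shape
(31, 31)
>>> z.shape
(31, 5)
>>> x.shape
(31, 31)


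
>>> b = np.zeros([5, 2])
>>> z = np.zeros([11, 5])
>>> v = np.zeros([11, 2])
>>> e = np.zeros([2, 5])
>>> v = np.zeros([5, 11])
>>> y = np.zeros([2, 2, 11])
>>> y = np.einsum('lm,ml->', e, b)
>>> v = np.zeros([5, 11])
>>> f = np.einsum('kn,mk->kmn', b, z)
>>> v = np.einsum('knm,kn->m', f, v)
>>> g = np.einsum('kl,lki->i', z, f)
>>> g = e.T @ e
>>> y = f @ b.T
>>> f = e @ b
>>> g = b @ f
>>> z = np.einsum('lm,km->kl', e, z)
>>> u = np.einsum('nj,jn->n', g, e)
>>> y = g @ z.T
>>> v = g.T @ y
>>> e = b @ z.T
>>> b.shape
(5, 2)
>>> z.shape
(11, 2)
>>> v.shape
(2, 11)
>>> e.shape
(5, 11)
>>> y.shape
(5, 11)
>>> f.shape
(2, 2)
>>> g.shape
(5, 2)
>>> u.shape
(5,)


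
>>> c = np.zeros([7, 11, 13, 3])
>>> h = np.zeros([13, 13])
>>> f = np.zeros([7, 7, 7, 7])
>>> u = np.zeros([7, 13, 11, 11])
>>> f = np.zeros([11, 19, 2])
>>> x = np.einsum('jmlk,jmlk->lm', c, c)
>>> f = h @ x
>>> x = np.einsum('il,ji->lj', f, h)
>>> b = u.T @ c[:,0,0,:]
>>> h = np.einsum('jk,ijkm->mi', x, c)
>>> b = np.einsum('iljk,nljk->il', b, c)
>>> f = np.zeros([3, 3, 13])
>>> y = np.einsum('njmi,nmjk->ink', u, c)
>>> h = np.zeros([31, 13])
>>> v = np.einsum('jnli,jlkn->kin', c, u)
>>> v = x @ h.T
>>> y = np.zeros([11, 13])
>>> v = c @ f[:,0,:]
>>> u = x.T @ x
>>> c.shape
(7, 11, 13, 3)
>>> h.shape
(31, 13)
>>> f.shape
(3, 3, 13)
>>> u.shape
(13, 13)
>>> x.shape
(11, 13)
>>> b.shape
(11, 11)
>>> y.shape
(11, 13)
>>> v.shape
(7, 11, 13, 13)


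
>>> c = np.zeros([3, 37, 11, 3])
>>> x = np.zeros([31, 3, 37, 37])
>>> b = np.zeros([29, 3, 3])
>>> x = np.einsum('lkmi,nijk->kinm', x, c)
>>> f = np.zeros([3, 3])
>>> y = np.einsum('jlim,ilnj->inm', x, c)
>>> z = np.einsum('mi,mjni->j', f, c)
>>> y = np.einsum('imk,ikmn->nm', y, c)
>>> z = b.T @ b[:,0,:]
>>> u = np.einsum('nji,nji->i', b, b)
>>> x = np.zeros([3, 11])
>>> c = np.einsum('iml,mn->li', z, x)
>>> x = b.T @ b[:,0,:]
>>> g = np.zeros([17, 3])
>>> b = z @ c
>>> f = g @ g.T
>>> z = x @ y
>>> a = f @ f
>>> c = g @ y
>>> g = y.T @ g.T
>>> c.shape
(17, 11)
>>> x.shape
(3, 3, 3)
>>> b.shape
(3, 3, 3)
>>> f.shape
(17, 17)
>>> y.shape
(3, 11)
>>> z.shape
(3, 3, 11)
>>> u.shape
(3,)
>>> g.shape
(11, 17)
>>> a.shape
(17, 17)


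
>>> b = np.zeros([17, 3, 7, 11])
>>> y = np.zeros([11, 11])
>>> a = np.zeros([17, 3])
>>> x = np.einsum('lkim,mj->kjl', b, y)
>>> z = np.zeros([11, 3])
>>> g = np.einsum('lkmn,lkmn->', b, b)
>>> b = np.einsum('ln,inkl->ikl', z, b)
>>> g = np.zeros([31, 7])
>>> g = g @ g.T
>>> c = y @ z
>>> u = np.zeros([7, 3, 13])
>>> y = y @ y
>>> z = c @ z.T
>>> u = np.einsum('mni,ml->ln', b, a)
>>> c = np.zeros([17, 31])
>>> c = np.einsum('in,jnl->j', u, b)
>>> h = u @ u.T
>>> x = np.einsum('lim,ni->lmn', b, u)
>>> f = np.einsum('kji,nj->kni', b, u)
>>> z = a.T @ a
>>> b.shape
(17, 7, 11)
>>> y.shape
(11, 11)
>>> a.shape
(17, 3)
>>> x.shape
(17, 11, 3)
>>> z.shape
(3, 3)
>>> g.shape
(31, 31)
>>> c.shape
(17,)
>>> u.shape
(3, 7)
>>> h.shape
(3, 3)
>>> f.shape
(17, 3, 11)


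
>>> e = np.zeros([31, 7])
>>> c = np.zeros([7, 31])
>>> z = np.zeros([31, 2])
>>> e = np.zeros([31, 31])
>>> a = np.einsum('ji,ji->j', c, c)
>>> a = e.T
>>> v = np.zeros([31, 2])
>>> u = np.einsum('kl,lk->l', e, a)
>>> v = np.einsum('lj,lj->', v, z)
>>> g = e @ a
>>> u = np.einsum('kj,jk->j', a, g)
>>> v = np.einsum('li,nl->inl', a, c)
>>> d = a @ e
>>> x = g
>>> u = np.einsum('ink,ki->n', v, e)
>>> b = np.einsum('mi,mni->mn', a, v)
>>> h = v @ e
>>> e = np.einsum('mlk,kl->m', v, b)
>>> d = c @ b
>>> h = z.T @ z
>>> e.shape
(31,)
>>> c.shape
(7, 31)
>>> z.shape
(31, 2)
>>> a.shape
(31, 31)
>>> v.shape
(31, 7, 31)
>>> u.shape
(7,)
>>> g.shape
(31, 31)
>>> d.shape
(7, 7)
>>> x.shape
(31, 31)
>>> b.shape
(31, 7)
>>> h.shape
(2, 2)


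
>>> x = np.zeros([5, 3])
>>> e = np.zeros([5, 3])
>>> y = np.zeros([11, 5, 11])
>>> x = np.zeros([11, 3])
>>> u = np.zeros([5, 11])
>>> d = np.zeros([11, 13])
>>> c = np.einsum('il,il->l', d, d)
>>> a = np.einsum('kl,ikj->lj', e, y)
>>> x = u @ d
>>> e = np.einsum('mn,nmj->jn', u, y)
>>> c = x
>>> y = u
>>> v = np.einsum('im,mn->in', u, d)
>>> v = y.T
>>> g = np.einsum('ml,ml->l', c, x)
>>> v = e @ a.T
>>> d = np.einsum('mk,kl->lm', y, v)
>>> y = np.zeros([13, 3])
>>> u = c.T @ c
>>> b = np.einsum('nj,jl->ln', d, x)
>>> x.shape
(5, 13)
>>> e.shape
(11, 11)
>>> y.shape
(13, 3)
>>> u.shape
(13, 13)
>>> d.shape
(3, 5)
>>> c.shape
(5, 13)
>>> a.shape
(3, 11)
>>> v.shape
(11, 3)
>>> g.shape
(13,)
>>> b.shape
(13, 3)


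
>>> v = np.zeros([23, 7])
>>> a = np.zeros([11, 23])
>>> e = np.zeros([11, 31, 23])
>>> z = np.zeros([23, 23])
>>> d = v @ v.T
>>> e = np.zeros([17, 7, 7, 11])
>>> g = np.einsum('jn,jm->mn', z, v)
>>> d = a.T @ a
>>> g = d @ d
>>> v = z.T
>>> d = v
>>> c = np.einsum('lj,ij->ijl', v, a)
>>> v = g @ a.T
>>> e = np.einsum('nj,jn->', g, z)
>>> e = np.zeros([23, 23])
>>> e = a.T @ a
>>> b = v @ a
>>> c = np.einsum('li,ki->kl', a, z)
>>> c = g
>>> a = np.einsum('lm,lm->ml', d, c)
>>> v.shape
(23, 11)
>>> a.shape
(23, 23)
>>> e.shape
(23, 23)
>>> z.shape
(23, 23)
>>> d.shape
(23, 23)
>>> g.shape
(23, 23)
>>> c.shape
(23, 23)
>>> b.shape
(23, 23)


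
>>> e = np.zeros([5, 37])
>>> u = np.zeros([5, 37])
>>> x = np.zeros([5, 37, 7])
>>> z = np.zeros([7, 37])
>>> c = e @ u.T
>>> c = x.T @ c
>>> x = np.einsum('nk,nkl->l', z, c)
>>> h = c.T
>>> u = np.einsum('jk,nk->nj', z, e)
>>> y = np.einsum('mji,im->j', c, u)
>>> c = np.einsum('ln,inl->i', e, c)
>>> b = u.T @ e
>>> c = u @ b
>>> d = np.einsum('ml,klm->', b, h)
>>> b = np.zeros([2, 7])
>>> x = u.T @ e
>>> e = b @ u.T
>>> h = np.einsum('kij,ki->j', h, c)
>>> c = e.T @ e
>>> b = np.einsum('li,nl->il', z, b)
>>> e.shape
(2, 5)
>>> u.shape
(5, 7)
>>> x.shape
(7, 37)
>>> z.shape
(7, 37)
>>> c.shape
(5, 5)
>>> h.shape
(7,)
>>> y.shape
(37,)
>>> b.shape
(37, 7)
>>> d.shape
()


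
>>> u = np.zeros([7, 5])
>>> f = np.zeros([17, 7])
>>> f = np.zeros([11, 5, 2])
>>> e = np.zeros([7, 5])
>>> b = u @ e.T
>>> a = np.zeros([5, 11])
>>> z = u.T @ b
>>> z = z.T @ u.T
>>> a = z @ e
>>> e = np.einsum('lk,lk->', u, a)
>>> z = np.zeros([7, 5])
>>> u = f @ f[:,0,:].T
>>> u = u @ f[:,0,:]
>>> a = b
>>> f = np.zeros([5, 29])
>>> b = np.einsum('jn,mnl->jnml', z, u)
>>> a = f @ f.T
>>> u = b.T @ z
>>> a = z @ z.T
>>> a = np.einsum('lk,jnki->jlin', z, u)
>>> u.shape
(2, 11, 5, 5)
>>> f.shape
(5, 29)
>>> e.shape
()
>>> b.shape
(7, 5, 11, 2)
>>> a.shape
(2, 7, 5, 11)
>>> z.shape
(7, 5)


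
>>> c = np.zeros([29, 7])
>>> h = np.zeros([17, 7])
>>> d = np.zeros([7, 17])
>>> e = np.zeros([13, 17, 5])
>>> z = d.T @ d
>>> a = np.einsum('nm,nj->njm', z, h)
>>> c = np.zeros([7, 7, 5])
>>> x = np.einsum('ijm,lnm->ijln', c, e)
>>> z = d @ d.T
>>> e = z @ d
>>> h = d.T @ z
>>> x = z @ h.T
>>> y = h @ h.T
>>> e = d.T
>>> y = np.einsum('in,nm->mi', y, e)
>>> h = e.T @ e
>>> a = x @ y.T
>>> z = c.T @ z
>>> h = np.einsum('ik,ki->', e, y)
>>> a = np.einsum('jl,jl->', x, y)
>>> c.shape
(7, 7, 5)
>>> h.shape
()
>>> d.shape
(7, 17)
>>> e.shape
(17, 7)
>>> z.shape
(5, 7, 7)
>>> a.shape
()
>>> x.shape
(7, 17)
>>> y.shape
(7, 17)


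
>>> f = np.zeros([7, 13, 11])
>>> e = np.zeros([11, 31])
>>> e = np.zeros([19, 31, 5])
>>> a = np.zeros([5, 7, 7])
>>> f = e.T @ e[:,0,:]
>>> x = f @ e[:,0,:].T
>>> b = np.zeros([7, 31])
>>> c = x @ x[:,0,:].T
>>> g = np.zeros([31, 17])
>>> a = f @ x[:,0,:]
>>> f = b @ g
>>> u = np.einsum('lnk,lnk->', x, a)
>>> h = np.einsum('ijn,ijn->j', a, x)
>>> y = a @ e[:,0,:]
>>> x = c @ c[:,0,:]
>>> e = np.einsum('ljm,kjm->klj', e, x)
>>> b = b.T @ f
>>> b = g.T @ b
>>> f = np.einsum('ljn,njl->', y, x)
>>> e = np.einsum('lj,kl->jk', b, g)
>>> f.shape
()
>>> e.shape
(17, 31)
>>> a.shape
(5, 31, 19)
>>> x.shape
(5, 31, 5)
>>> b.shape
(17, 17)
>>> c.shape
(5, 31, 5)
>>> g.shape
(31, 17)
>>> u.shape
()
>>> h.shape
(31,)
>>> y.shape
(5, 31, 5)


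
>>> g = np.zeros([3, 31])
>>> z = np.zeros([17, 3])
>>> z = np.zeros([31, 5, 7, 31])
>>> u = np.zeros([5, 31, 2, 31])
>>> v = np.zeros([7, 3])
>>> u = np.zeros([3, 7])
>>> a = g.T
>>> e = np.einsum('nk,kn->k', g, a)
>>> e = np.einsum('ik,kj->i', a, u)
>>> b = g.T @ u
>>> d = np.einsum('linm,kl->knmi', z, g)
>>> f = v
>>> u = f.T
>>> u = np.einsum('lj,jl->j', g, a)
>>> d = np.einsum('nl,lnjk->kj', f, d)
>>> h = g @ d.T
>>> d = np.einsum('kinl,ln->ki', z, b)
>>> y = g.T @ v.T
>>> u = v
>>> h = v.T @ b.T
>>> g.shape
(3, 31)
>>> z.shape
(31, 5, 7, 31)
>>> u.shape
(7, 3)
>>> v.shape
(7, 3)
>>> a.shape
(31, 3)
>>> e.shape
(31,)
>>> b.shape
(31, 7)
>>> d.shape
(31, 5)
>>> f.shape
(7, 3)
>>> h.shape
(3, 31)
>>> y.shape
(31, 7)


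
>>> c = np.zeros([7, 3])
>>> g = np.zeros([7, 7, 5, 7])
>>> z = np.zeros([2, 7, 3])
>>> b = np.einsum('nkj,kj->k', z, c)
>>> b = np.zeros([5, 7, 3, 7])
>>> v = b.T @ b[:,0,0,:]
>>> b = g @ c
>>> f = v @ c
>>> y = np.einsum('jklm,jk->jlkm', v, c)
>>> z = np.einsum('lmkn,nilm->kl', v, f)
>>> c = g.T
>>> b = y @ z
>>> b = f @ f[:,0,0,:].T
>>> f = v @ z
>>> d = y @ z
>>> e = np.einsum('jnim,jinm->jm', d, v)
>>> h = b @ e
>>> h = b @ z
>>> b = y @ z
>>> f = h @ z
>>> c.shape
(7, 5, 7, 7)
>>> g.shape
(7, 7, 5, 7)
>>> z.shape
(7, 7)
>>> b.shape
(7, 7, 3, 7)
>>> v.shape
(7, 3, 7, 7)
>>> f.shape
(7, 3, 7, 7)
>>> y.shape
(7, 7, 3, 7)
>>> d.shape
(7, 7, 3, 7)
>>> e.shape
(7, 7)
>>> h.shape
(7, 3, 7, 7)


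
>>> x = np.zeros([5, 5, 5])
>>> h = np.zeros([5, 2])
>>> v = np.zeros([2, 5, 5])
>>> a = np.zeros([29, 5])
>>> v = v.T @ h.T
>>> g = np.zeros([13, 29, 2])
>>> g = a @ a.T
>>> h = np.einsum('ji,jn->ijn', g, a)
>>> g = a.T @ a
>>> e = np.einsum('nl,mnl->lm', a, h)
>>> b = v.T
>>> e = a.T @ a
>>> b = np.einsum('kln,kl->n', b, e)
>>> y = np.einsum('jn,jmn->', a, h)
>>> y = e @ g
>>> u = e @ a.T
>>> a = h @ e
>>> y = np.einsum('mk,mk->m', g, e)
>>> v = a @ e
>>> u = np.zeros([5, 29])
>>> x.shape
(5, 5, 5)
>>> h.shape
(29, 29, 5)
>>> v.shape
(29, 29, 5)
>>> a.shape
(29, 29, 5)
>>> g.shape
(5, 5)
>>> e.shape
(5, 5)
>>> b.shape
(5,)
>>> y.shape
(5,)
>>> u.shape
(5, 29)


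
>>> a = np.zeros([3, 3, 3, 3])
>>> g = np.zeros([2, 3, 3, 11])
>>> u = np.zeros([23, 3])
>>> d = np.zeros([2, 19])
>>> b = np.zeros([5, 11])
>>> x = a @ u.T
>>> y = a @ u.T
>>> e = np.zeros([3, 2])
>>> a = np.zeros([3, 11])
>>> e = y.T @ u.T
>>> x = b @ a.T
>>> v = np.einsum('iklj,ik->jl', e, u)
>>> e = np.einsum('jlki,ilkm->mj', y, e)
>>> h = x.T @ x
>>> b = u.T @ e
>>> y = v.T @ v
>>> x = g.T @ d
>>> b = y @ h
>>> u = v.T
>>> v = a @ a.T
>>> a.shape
(3, 11)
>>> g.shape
(2, 3, 3, 11)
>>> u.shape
(3, 23)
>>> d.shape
(2, 19)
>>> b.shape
(3, 3)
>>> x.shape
(11, 3, 3, 19)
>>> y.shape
(3, 3)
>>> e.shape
(23, 3)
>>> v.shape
(3, 3)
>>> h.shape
(3, 3)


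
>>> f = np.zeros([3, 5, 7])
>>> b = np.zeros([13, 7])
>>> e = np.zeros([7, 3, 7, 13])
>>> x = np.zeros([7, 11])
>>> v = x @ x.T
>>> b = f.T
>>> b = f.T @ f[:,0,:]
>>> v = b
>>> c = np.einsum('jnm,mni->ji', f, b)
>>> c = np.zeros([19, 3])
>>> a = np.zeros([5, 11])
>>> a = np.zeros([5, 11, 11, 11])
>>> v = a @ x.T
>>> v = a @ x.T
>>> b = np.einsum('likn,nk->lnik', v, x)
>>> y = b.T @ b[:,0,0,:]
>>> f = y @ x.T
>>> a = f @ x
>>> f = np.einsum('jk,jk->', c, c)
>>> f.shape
()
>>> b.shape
(5, 7, 11, 11)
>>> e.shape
(7, 3, 7, 13)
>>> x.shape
(7, 11)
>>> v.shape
(5, 11, 11, 7)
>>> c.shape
(19, 3)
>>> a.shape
(11, 11, 7, 11)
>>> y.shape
(11, 11, 7, 11)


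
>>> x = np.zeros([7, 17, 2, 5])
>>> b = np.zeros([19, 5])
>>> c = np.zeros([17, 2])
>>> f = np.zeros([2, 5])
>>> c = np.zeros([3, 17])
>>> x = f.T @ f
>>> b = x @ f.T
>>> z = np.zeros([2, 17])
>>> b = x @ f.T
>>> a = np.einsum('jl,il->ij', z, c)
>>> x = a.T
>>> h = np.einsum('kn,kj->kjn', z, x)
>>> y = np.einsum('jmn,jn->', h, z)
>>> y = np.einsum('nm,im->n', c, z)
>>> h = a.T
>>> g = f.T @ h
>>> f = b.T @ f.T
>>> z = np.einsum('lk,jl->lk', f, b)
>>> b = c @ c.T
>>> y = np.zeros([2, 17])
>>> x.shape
(2, 3)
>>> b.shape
(3, 3)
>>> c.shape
(3, 17)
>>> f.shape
(2, 2)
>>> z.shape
(2, 2)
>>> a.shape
(3, 2)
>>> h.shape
(2, 3)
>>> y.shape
(2, 17)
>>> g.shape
(5, 3)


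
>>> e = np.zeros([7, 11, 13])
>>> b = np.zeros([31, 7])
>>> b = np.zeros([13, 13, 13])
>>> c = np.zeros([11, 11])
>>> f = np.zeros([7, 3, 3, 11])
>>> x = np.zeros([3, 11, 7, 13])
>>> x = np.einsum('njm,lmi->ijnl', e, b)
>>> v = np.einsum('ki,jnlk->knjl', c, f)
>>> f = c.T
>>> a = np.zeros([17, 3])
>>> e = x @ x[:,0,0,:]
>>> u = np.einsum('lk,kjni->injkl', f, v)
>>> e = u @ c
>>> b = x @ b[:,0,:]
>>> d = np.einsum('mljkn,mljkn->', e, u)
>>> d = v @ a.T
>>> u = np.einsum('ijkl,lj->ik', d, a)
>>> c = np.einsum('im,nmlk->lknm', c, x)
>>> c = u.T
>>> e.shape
(3, 7, 3, 11, 11)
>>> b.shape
(13, 11, 7, 13)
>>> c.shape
(7, 11)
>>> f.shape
(11, 11)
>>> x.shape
(13, 11, 7, 13)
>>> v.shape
(11, 3, 7, 3)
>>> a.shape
(17, 3)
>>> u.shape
(11, 7)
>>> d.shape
(11, 3, 7, 17)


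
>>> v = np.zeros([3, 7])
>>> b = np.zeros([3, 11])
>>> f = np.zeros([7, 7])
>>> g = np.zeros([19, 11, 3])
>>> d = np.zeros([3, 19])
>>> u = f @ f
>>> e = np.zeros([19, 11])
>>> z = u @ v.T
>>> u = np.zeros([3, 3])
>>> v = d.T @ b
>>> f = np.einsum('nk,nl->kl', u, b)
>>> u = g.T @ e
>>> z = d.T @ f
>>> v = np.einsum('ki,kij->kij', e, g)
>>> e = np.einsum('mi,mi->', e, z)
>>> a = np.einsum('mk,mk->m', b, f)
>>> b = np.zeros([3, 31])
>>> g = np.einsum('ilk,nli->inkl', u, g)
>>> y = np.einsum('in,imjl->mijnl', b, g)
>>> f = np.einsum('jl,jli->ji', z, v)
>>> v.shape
(19, 11, 3)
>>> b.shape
(3, 31)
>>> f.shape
(19, 3)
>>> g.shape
(3, 19, 11, 11)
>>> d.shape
(3, 19)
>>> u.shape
(3, 11, 11)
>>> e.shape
()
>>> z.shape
(19, 11)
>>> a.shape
(3,)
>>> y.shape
(19, 3, 11, 31, 11)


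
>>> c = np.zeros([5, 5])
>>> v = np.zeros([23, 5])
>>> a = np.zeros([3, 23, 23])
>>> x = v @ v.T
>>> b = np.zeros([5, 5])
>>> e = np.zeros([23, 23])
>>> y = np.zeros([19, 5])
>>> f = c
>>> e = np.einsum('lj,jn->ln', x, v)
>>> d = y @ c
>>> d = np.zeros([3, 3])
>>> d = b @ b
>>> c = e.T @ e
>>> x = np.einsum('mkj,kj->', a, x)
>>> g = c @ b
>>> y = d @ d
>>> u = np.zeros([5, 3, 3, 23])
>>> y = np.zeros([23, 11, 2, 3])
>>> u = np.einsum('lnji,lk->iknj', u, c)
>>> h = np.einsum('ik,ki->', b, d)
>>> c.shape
(5, 5)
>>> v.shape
(23, 5)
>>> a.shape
(3, 23, 23)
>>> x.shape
()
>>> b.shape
(5, 5)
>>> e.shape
(23, 5)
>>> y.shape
(23, 11, 2, 3)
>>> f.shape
(5, 5)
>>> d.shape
(5, 5)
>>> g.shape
(5, 5)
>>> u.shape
(23, 5, 3, 3)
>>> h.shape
()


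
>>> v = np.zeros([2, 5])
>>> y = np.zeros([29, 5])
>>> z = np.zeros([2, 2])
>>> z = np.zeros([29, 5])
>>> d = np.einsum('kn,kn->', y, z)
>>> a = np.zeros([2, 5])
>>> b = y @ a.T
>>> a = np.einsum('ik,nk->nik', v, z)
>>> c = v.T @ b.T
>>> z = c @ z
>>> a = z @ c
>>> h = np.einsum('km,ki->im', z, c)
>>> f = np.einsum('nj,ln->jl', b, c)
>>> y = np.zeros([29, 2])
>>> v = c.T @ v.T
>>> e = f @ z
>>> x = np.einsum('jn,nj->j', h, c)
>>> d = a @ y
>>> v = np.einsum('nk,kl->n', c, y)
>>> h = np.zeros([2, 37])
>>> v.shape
(5,)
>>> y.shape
(29, 2)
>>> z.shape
(5, 5)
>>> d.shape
(5, 2)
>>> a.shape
(5, 29)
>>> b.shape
(29, 2)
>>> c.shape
(5, 29)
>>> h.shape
(2, 37)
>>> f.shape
(2, 5)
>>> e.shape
(2, 5)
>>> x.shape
(29,)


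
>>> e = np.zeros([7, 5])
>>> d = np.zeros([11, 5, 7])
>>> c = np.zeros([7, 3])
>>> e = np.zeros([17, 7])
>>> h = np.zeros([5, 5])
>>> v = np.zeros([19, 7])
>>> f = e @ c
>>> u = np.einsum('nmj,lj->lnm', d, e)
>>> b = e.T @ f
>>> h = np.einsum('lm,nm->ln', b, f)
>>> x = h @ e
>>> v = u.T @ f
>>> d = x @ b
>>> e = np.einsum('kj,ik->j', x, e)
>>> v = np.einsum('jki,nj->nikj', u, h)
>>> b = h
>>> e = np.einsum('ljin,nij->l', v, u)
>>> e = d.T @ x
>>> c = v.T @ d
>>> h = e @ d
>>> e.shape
(3, 7)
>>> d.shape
(7, 3)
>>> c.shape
(17, 11, 5, 3)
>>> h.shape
(3, 3)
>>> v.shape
(7, 5, 11, 17)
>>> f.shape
(17, 3)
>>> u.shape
(17, 11, 5)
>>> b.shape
(7, 17)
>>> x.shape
(7, 7)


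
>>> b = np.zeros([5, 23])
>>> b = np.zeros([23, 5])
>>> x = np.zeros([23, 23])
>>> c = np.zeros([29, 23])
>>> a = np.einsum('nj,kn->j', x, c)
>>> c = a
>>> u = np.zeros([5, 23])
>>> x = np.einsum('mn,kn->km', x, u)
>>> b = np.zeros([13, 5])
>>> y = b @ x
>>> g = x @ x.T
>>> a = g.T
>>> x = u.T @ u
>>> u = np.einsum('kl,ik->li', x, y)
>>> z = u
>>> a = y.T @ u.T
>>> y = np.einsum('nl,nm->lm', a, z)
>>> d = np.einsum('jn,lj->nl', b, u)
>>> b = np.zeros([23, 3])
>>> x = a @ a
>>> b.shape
(23, 3)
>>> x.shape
(23, 23)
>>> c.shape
(23,)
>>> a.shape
(23, 23)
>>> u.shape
(23, 13)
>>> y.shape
(23, 13)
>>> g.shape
(5, 5)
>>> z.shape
(23, 13)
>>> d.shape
(5, 23)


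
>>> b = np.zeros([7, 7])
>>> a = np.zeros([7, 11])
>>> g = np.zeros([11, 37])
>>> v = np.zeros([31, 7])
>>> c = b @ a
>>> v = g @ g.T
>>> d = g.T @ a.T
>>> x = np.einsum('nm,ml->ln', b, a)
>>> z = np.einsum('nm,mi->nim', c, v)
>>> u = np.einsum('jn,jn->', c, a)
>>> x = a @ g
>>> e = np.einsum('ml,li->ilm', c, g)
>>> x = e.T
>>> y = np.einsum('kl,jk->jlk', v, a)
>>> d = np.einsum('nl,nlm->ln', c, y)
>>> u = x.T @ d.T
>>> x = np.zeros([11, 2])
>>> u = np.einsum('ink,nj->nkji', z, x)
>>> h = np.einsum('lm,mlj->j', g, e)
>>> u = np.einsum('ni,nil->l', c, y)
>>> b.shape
(7, 7)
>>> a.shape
(7, 11)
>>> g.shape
(11, 37)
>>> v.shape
(11, 11)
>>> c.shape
(7, 11)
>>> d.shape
(11, 7)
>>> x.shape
(11, 2)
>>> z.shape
(7, 11, 11)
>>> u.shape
(11,)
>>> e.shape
(37, 11, 7)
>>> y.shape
(7, 11, 11)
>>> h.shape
(7,)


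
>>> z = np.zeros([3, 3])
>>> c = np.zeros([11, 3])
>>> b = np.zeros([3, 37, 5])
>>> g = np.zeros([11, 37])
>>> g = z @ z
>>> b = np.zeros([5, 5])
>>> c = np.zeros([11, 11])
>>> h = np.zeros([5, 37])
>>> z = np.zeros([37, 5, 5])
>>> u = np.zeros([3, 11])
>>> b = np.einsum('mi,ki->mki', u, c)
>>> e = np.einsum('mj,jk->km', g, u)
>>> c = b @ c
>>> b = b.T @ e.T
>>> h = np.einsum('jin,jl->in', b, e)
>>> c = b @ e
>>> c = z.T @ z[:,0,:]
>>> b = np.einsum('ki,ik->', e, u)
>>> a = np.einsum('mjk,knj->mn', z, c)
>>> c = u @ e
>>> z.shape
(37, 5, 5)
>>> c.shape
(3, 3)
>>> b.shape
()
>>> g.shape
(3, 3)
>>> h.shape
(11, 11)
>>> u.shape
(3, 11)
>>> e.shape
(11, 3)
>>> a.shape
(37, 5)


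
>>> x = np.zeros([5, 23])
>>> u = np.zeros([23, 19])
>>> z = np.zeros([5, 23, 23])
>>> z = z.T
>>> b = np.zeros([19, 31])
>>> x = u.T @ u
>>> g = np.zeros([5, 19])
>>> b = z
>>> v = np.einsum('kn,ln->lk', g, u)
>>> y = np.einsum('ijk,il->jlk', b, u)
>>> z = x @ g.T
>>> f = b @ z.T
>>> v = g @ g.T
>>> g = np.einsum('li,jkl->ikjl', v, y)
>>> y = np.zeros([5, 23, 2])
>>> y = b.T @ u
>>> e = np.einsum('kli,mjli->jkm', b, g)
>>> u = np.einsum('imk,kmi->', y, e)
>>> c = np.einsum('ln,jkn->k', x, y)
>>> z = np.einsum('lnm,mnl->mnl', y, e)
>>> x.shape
(19, 19)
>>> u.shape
()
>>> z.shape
(19, 23, 5)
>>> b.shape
(23, 23, 5)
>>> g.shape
(5, 19, 23, 5)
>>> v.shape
(5, 5)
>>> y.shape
(5, 23, 19)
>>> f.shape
(23, 23, 19)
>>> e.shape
(19, 23, 5)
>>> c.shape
(23,)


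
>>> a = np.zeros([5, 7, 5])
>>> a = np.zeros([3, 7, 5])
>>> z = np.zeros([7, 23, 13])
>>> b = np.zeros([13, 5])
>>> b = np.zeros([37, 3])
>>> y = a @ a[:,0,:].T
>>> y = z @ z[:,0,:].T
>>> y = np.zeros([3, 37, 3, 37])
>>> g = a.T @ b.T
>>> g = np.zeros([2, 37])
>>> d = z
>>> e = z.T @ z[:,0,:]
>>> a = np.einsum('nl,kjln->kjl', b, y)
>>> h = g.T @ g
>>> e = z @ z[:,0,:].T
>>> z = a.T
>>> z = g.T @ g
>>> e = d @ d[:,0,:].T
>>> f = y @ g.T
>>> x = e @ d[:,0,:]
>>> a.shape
(3, 37, 3)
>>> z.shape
(37, 37)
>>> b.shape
(37, 3)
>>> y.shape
(3, 37, 3, 37)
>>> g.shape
(2, 37)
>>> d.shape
(7, 23, 13)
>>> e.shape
(7, 23, 7)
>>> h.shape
(37, 37)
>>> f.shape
(3, 37, 3, 2)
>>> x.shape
(7, 23, 13)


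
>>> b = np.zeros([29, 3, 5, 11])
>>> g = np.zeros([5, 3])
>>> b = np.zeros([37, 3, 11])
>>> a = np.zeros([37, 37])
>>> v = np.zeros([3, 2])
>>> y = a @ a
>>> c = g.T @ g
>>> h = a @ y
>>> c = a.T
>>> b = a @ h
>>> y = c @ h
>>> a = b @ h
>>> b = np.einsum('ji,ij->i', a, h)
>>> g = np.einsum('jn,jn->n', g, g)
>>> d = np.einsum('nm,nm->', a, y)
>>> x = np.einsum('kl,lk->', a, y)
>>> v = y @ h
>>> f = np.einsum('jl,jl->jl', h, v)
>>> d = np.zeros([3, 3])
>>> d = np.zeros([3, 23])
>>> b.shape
(37,)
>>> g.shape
(3,)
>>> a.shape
(37, 37)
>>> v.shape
(37, 37)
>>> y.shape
(37, 37)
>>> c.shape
(37, 37)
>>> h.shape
(37, 37)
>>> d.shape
(3, 23)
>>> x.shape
()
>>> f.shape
(37, 37)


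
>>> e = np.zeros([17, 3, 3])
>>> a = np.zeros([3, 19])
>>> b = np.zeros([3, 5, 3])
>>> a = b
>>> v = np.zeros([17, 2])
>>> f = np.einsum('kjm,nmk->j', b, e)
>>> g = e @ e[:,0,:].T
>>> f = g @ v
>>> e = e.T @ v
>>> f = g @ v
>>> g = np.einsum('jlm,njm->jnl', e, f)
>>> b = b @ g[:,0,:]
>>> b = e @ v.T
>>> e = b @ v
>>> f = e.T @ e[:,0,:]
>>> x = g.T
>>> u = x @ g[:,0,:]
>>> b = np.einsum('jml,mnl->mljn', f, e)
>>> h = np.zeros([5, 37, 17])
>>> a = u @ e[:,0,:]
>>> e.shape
(3, 3, 2)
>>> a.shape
(3, 17, 2)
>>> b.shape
(3, 2, 2, 3)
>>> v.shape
(17, 2)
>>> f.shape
(2, 3, 2)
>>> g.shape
(3, 17, 3)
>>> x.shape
(3, 17, 3)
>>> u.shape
(3, 17, 3)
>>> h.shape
(5, 37, 17)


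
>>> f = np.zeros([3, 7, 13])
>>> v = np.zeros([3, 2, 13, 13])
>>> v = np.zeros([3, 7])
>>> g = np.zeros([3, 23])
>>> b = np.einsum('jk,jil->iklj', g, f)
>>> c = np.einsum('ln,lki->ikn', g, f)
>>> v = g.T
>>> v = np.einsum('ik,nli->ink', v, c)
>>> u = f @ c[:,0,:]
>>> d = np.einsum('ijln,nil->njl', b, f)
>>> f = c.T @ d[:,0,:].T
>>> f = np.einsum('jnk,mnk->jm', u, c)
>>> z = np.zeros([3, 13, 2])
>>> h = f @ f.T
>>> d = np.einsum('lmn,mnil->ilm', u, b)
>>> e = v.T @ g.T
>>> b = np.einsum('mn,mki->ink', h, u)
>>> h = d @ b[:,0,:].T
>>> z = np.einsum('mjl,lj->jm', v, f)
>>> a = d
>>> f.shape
(3, 13)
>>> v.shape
(23, 13, 3)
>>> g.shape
(3, 23)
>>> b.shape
(23, 3, 7)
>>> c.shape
(13, 7, 23)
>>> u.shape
(3, 7, 23)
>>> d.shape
(13, 3, 7)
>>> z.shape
(13, 23)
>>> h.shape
(13, 3, 23)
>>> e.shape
(3, 13, 3)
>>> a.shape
(13, 3, 7)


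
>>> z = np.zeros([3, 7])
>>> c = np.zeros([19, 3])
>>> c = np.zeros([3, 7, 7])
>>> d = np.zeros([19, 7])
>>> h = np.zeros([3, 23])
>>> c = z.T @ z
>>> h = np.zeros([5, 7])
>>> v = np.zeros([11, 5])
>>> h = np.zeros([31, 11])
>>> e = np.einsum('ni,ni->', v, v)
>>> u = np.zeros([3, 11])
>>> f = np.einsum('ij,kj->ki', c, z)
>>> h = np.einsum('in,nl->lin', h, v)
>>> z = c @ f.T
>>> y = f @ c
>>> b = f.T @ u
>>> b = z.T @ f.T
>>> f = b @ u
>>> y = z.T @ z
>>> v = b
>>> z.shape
(7, 3)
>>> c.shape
(7, 7)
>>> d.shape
(19, 7)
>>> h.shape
(5, 31, 11)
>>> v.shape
(3, 3)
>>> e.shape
()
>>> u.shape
(3, 11)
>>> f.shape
(3, 11)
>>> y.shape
(3, 3)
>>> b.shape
(3, 3)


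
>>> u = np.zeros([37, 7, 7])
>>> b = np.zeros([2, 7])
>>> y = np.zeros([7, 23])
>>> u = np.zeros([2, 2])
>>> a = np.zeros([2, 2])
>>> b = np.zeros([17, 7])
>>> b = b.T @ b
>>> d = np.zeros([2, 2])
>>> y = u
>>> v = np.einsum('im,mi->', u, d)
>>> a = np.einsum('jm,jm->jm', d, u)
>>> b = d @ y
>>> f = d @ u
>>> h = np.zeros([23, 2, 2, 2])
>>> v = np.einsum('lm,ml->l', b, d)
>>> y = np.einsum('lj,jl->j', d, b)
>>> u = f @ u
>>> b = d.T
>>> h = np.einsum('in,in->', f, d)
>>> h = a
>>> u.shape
(2, 2)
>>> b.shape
(2, 2)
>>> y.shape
(2,)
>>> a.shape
(2, 2)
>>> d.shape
(2, 2)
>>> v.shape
(2,)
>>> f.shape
(2, 2)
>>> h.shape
(2, 2)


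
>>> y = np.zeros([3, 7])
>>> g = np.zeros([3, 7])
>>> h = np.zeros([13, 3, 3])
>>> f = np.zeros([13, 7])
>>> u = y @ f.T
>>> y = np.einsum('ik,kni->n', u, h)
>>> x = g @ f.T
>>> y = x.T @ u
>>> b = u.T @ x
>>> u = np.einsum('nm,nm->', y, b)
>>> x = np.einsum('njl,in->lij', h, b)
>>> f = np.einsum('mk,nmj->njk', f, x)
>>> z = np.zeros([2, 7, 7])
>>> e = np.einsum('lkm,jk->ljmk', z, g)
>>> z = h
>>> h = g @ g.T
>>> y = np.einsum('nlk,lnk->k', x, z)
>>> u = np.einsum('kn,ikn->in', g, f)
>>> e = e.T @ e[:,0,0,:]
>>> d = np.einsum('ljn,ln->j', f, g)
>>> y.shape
(3,)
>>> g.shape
(3, 7)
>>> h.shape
(3, 3)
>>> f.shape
(3, 3, 7)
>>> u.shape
(3, 7)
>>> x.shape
(3, 13, 3)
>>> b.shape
(13, 13)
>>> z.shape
(13, 3, 3)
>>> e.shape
(7, 7, 3, 7)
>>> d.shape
(3,)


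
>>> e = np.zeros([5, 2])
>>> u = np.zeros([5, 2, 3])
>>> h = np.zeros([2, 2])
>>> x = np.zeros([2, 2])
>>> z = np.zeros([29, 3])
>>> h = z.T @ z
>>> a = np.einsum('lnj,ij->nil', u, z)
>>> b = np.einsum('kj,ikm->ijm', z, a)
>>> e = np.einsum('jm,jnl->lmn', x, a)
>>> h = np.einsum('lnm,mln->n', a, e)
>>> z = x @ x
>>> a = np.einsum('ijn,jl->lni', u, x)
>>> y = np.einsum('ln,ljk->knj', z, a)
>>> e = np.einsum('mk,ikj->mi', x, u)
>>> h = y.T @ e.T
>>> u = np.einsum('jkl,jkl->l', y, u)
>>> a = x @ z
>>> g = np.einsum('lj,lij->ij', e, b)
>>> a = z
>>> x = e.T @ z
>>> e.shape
(2, 5)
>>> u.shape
(3,)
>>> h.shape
(3, 2, 2)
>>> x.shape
(5, 2)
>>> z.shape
(2, 2)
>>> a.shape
(2, 2)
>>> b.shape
(2, 3, 5)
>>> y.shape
(5, 2, 3)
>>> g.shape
(3, 5)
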